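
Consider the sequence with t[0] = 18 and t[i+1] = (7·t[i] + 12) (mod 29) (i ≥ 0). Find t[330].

22

We have t[0] = 18, t[1] = 22, t[2] = 21, t[3] = 14, t[4] = 23, t[5] = 28, t[6] = 5, t[7] = 18.
The sequence repeats with period 7.
So t[330] = t[0 + ((330-0) mod 7)] = t[1] = 22.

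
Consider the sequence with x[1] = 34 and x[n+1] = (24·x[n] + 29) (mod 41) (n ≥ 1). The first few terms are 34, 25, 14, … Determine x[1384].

30

Listing terms: x[1] = 34; x[2] = 25; x[3] = 14; x[4] = 37; x[5] = 15; x[6] = 20; x[7] = 17; x[8] = 27; x[9] = 21; x[10] = 0; x[11] = 29; x[12] = 28; x[13] = 4; x[14] = 2; x[15] = 36; x[16] = 32; x[17] = 18; x[18] = 10; x[19] = 23; x[20] = 7; x[21] = 33; x[22] = 1; x[23] = 12; x[24] = 30; x[25] = 11; x[26] = 6; x[27] = 9; x[28] = 40; x[29] = 5; x[30] = 26; x[31] = 38; x[32] = 39; x[33] = 22; x[34] = 24; x[35] = 31; x[36] = 35; x[37] = 8; x[38] = 16; x[39] = 3; x[40] = 19; x[41] = 34.
Since x[41] = x[1] = 34, the sequence is periodic with period 40.
(1384 - 1) mod 40 = 23, so x[1384] = x[24] = 30.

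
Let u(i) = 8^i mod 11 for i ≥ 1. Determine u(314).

4

We have u(1) = 8,  u(2) = 9,  u(3) = 6,  u(4) = 4,  u(5) = 10,  u(6) = 3,  u(7) = 2,  u(8) = 5,  u(9) = 7,  u(10) = 1,  u(11) = 8.
The sequence repeats with period 10.
So u(314) = u(1 + ((314-1) mod 10)) = u(4) = 4.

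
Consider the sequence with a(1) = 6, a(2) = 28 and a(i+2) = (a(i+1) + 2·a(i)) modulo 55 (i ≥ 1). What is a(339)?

Computing terms: a(1) = 6,  a(2) = 28,  a(3) = 40,  a(4) = 41,  a(5) = 11,  a(6) = 38,  a(7) = 5,  a(8) = 26,  a(9) = 36,  a(10) = 33,  a(11) = 50,  a(12) = 6,  a(13) = 51,  a(14) = 8,  a(15) = 0,  a(16) = 16,  a(17) = 16,  a(18) = 48,  a(19) = 25,  a(20) = 11,  a(21) = 6,  a(22) = 28.
The sequence repeats with period 20.
(339 - 1) mod 20 = 18, so a(339) = a(19) = 25.

25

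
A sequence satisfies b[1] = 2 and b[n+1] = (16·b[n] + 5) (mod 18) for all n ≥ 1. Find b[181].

11

We have b[1] = 2; b[2] = 1; b[3] = 3; b[4] = 17; b[5] = 7; b[6] = 9; b[7] = 5; b[8] = 13; b[9] = 15; b[10] = 11; b[11] = 1.
Since b[11] = b[2] = 1, the sequence is eventually periodic: after a pre-period of length 1 it cycles with period 9.
For n ≥ 2, b[n] depends only on (n - 2) mod 9. (181 - 2) mod 9 = 8, so b[181] = b[10] = 11.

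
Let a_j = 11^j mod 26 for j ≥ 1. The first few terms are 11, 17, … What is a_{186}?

We have a_1 = 11; a_2 = 17; a_3 = 5; a_4 = 3; a_5 = 7; a_6 = 25; a_7 = 15; a_8 = 9; a_9 = 21; a_{10} = 23; a_{11} = 19; a_{12} = 1; a_{13} = 11.
The sequence repeats with period 12.
(186 - 1) mod 12 = 5, so a_{186} = a_6 = 25.

25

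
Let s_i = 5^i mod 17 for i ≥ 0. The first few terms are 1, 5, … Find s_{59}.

s_0 = 1; s_1 = 5; s_2 = 8; s_3 = 6; s_4 = 13; s_5 = 14; s_6 = 2; s_7 = 10; s_8 = 16; s_9 = 12; s_{10} = 9; s_{11} = 11; s_{12} = 4; s_{13} = 3; s_{14} = 15; s_{15} = 7; s_{16} = 1.
The sequence repeats with period 16.
(59 - 0) mod 16 = 11, so s_{59} = s_{11} = 11.

11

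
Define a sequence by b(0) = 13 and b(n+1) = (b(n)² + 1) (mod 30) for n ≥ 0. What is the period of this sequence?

6

Computing terms: b(0) = 13,  b(1) = 20,  b(2) = 11,  b(3) = 2,  b(4) = 5,  b(5) = 26,  b(6) = 17,  b(7) = 20.
Since b(7) = b(1) = 20, the sequence is eventually periodic: after a pre-period of length 1 it cycles with period 6.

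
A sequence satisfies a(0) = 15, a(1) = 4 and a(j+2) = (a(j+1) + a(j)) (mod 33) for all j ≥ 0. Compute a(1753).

1

Listing terms: a(0) = 15, a(1) = 4, a(2) = 19, a(3) = 23, a(4) = 9, a(5) = 32, a(6) = 8, a(7) = 7, a(8) = 15, a(9) = 22, a(10) = 4, a(11) = 26, a(12) = 30, a(13) = 23, a(14) = 20, a(15) = 10, a(16) = 30, a(17) = 7, a(18) = 4, a(19) = 11, a(20) = 15, a(21) = 26, a(22) = 8, a(23) = 1, a(24) = 9, a(25) = 10, a(26) = 19, a(27) = 29, a(28) = 15, a(29) = 11, a(30) = 26, a(31) = 4, a(32) = 30, a(33) = 1, a(34) = 31, a(35) = 32, a(36) = 30, a(37) = 29, a(38) = 26, a(39) = 22, a(40) = 15, a(41) = 4.
Since (a(40), a(41)) = (a(0), a(1)) = (15, 4) (two consecutive terms determine the rest), the sequence is periodic with period 40.
So a(1753) = a(0 + ((1753-0) mod 40)) = a(33) = 1.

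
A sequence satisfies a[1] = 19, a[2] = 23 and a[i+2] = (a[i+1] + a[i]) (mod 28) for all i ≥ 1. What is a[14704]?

Listing terms: a[1] = 19, a[2] = 23, a[3] = 14, a[4] = 9, a[5] = 23, a[6] = 4, a[7] = 27, a[8] = 3, a[9] = 2, a[10] = 5, a[11] = 7, a[12] = 12, a[13] = 19, a[14] = 3, a[15] = 22, a[16] = 25, a[17] = 19, a[18] = 16, a[19] = 7, a[20] = 23, a[21] = 2, a[22] = 25, a[23] = 27, a[24] = 24, a[25] = 23, a[26] = 19, a[27] = 14, a[28] = 5, a[29] = 19, a[30] = 24, a[31] = 15, a[32] = 11, a[33] = 26, a[34] = 9, a[35] = 7, a[36] = 16, a[37] = 23, a[38] = 11, a[39] = 6, a[40] = 17, a[41] = 23, a[42] = 12, a[43] = 7, a[44] = 19, a[45] = 26, a[46] = 17, a[47] = 15, a[48] = 4, a[49] = 19, a[50] = 23.
The sequence repeats with period 48.
So a[14704] = a[1 + ((14704-1) mod 48)] = a[16] = 25.

25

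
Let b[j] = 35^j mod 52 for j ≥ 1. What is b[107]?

Computing terms: b[1] = 35, b[2] = 29, b[3] = 27, b[4] = 9, b[5] = 3, b[6] = 1, b[7] = 35.
The sequence repeats with period 6.
So b[107] = b[1 + ((107-1) mod 6)] = b[5] = 3.

3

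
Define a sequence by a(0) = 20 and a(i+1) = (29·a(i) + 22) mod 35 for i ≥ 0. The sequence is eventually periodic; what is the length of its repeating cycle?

a(0) = 20, a(1) = 7, a(2) = 15, a(3) = 2, a(4) = 10, a(5) = 32, a(6) = 5, a(7) = 27, a(8) = 0, a(9) = 22, a(10) = 30, a(11) = 17, a(12) = 25, a(13) = 12, a(14) = 20.
The sequence repeats with period 14.

14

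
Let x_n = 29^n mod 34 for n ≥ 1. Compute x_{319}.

Listing terms: x_1 = 29, x_2 = 25, x_3 = 11, x_4 = 13, x_5 = 3, x_6 = 19, x_7 = 7, x_8 = 33, x_9 = 5, x_{10} = 9, x_{11} = 23, x_{12} = 21, x_{13} = 31, x_{14} = 15, x_{15} = 27, x_{16} = 1, x_{17} = 29.
Since x_{17} = x_1 = 29, the sequence is periodic with period 16.
So x_{319} = x_{1 + ((319-1) mod 16)} = x_{15} = 27.

27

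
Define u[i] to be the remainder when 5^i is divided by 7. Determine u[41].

Computing terms: u[1] = 5, u[2] = 4, u[3] = 6, u[4] = 2, u[5] = 3, u[6] = 1, u[7] = 5.
The sequence repeats with period 6.
(41 - 1) mod 6 = 4, so u[41] = u[5] = 3.

3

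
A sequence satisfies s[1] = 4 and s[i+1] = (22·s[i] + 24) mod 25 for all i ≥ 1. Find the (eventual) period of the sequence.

20

Computing terms: s[1] = 4, s[2] = 12, s[3] = 13, s[4] = 10, s[5] = 19, s[6] = 17, s[7] = 23, s[8] = 5, s[9] = 9, s[10] = 22, s[11] = 8, s[12] = 0, s[13] = 24, s[14] = 2, s[15] = 18, s[16] = 20, s[17] = 14, s[18] = 7, s[19] = 3, s[20] = 15, s[21] = 4.
Since s[21] = s[1] = 4, the sequence is periodic with period 20.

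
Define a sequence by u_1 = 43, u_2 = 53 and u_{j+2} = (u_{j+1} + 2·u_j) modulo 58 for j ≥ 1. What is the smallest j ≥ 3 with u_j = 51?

21

Computing terms: u_1 = 43,  u_2 = 53,  u_3 = 23,  u_4 = 13,  u_5 = 1,  u_6 = 27,  u_7 = 29,  u_8 = 25,  u_9 = 25,  u_{10} = 17,  u_{11} = 9,  u_{12} = 43,  u_{13} = 3,  u_{14} = 31,  u_{15} = 37,  u_{16} = 41,  u_{17} = 57,  u_{18} = 23,  u_{19} = 21,  u_{20} = 9,  u_{21} = 51,  u_{22} = 11,  u_{23} = 55,  u_{24} = 19,  u_{25} = 13,  u_{26} = 51,  u_{27} = 19,  u_{28} = 5,  u_{29} = 43,  u_{30} = 53.
Since (u_{29}, u_{30}) = (u_1, u_2) = (43, 53) (two consecutive terms determine the rest), the sequence is periodic with period 28.
The value 51 first appears (with j ≥ 3) at u_{21}.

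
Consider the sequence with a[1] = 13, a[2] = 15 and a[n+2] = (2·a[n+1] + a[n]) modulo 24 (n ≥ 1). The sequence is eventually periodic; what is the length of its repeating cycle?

8

Listing terms: a[1] = 13,  a[2] = 15,  a[3] = 19,  a[4] = 5,  a[5] = 5,  a[6] = 15,  a[7] = 11,  a[8] = 13,  a[9] = 13,  a[10] = 15.
The sequence repeats with period 8.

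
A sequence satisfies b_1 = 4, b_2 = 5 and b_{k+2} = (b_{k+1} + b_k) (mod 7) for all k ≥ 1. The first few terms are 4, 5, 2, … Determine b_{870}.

2

Computing terms: b_1 = 4; b_2 = 5; b_3 = 2; b_4 = 0; b_5 = 2; b_6 = 2; b_7 = 4; b_8 = 6; b_9 = 3; b_{10} = 2; b_{11} = 5; b_{12} = 0; b_{13} = 5; b_{14} = 5; b_{15} = 3; b_{16} = 1; b_{17} = 4; b_{18} = 5.
Since (b_{17}, b_{18}) = (b_1, b_2) = (4, 5) (two consecutive terms determine the rest), the sequence is periodic with period 16.
(870 - 1) mod 16 = 5, so b_{870} = b_6 = 2.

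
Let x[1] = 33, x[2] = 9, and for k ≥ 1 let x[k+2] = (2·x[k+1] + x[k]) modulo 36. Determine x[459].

Listing terms: x[1] = 33; x[2] = 9; x[3] = 15; x[4] = 3; x[5] = 21; x[6] = 9; x[7] = 3; x[8] = 15; x[9] = 33; x[10] = 9.
Since (x[9], x[10]) = (x[1], x[2]) = (33, 9) (two consecutive terms determine the rest), the sequence is periodic with period 8.
So x[459] = x[1 + ((459-1) mod 8)] = x[3] = 15.

15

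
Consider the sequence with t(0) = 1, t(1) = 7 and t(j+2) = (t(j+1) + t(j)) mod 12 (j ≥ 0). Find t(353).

10

Computing terms: t(0) = 1; t(1) = 7; t(2) = 8; t(3) = 3; t(4) = 11; t(5) = 2; t(6) = 1; t(7) = 3; t(8) = 4; t(9) = 7; t(10) = 11; t(11) = 6; t(12) = 5; t(13) = 11; t(14) = 4; t(15) = 3; t(16) = 7; t(17) = 10; t(18) = 5; t(19) = 3; t(20) = 8; t(21) = 11; t(22) = 7; t(23) = 6; t(24) = 1; t(25) = 7.
The sequence repeats with period 24.
(353 - 0) mod 24 = 17, so t(353) = t(17) = 10.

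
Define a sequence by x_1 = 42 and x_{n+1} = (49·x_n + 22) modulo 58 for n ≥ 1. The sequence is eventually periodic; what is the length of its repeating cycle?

x_1 = 42; x_2 = 50; x_3 = 36; x_4 = 46; x_5 = 14; x_6 = 12; x_7 = 30; x_8 = 42.
The sequence repeats with period 7.

7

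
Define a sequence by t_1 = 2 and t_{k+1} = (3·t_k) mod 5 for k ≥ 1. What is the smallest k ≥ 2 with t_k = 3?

3

Computing terms: t_1 = 2; t_2 = 1; t_3 = 3; t_4 = 4; t_5 = 2.
Since t_5 = t_1 = 2, the sequence is periodic with period 4.
The value 3 first appears (with k ≥ 2) at t_3.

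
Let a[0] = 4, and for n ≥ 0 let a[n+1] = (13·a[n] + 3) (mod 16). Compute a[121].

15

a[0] = 4; a[1] = 7; a[2] = 14; a[3] = 9; a[4] = 8; a[5] = 11; a[6] = 2; a[7] = 13; a[8] = 12; a[9] = 15; a[10] = 6; a[11] = 1; a[12] = 0; a[13] = 3; a[14] = 10; a[15] = 5; a[16] = 4.
Since a[16] = a[0] = 4, the sequence is periodic with period 16.
(121 - 0) mod 16 = 9, so a[121] = a[9] = 15.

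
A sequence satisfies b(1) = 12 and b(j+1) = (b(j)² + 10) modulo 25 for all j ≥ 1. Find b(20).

11

We have b(1) = 12,  b(2) = 4,  b(3) = 1,  b(4) = 11,  b(5) = 6,  b(6) = 21,  b(7) = 1.
Since b(7) = b(3) = 1, the sequence is eventually periodic: after a pre-period of length 2 it cycles with period 4.
For j ≥ 3, b(j) depends only on (j - 3) mod 4. (20 - 3) mod 4 = 1, so b(20) = b(4) = 11.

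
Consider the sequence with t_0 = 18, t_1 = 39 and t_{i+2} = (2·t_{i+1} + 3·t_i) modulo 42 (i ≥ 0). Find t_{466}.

Computing terms: t_0 = 18; t_1 = 39; t_2 = 6; t_3 = 3; t_4 = 24; t_5 = 15; t_6 = 18; t_7 = 39.
Since (t_6, t_7) = (t_0, t_1) = (18, 39) (two consecutive terms determine the rest), the sequence is periodic with period 6.
So t_{466} = t_{0 + ((466-0) mod 6)} = t_4 = 24.

24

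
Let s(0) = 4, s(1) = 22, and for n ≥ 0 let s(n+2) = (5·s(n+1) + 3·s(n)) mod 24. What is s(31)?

22

We have s(0) = 4; s(1) = 22; s(2) = 2; s(3) = 4; s(4) = 2; s(5) = 22; s(6) = 20; s(7) = 22; s(8) = 2.
Since (s(7), s(8)) = (s(1), s(2)) = (22, 2) (two consecutive terms determine the rest), the sequence is eventually periodic: after a pre-period of length 1 it cycles with period 6.
For n ≥ 1, s(n) depends only on (n - 1) mod 6. (31 - 1) mod 6 = 0, so s(31) = s(1) = 22.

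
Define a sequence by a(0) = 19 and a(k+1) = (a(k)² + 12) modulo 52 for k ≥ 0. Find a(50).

37

a(0) = 19,  a(1) = 9,  a(2) = 41,  a(3) = 29,  a(4) = 21,  a(5) = 37,  a(6) = 29.
Since a(6) = a(3) = 29, the sequence is eventually periodic: after a pre-period of length 3 it cycles with period 3.
For k ≥ 3, a(k) depends only on (k - 3) mod 3. (50 - 3) mod 3 = 2, so a(50) = a(5) = 37.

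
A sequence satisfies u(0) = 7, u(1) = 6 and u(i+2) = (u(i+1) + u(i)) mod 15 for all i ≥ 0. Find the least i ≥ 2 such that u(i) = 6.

5

Computing terms: u(0) = 7, u(1) = 6, u(2) = 13, u(3) = 4, u(4) = 2, u(5) = 6, u(6) = 8, u(7) = 14, u(8) = 7, u(9) = 6.
The sequence repeats with period 8.
The value 6 first appears (with i ≥ 2) at u(5).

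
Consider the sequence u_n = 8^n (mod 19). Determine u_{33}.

Computing terms: u_1 = 8,  u_2 = 7,  u_3 = 18,  u_4 = 11,  u_5 = 12,  u_6 = 1,  u_7 = 8.
Since u_7 = u_1 = 8, the sequence is periodic with period 6.
So u_{33} = u_{1 + ((33-1) mod 6)} = u_3 = 18.

18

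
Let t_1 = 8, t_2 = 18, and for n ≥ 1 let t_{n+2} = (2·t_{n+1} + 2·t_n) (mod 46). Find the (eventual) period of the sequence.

We have t_1 = 8; t_2 = 18; t_3 = 6; t_4 = 2; t_5 = 16; t_6 = 36; t_7 = 12; t_8 = 4; t_9 = 32; t_{10} = 26; t_{11} = 24; t_{12} = 8; t_{13} = 18.
The sequence repeats with period 11.

11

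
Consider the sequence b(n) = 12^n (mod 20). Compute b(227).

8

We have b(0) = 1,  b(1) = 12,  b(2) = 4,  b(3) = 8,  b(4) = 16,  b(5) = 12.
Since b(5) = b(1) = 12, the sequence is eventually periodic: after a pre-period of length 1 it cycles with period 4.
For n ≥ 1, b(n) depends only on (n - 1) mod 4. (227 - 1) mod 4 = 2, so b(227) = b(3) = 8.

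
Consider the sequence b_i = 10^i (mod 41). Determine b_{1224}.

Listing terms: b_0 = 1,  b_1 = 10,  b_2 = 18,  b_3 = 16,  b_4 = 37,  b_5 = 1.
Since b_5 = b_0 = 1, the sequence is periodic with period 5.
(1224 - 0) mod 5 = 4, so b_{1224} = b_4 = 37.

37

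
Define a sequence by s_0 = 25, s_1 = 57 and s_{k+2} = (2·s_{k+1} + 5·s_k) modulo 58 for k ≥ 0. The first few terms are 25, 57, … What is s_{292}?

23

We have s_0 = 25, s_1 = 57, s_2 = 7, s_3 = 9, s_4 = 53, s_5 = 35, s_6 = 45, s_7 = 33, s_8 = 1, s_9 = 51, s_{10} = 49, s_{11} = 5, s_{12} = 23, s_{13} = 13, s_{14} = 25, s_{15} = 57.
Since (s_{14}, s_{15}) = (s_0, s_1) = (25, 57) (two consecutive terms determine the rest), the sequence is periodic with period 14.
(292 - 0) mod 14 = 12, so s_{292} = s_{12} = 23.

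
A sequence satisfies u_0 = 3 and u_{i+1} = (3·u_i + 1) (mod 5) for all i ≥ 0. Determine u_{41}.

0

u_0 = 3, u_1 = 0, u_2 = 1, u_3 = 4, u_4 = 3.
The sequence repeats with period 4.
So u_{41} = u_{0 + ((41-0) mod 4)} = u_1 = 0.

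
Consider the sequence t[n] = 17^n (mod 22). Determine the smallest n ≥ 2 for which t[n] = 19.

7

Listing terms: t[1] = 17; t[2] = 3; t[3] = 7; t[4] = 9; t[5] = 21; t[6] = 5; t[7] = 19; t[8] = 15; t[9] = 13; t[10] = 1; t[11] = 17.
Since t[11] = t[1] = 17, the sequence is periodic with period 10.
The value 19 first appears (with n ≥ 2) at t[7].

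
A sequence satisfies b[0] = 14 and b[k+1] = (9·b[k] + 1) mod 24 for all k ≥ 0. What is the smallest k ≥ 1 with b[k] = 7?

1

Computing terms: b[0] = 14, b[1] = 7, b[2] = 16, b[3] = 1, b[4] = 10, b[5] = 19, b[6] = 4, b[7] = 13, b[8] = 22, b[9] = 7.
Since b[9] = b[1] = 7, the sequence is eventually periodic: after a pre-period of length 1 it cycles with period 8.
The value 7 first appears (with k ≥ 1) at b[1].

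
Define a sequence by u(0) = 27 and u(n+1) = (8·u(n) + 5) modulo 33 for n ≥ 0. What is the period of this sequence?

10

Listing terms: u(0) = 27, u(1) = 23, u(2) = 24, u(3) = 32, u(4) = 30, u(5) = 14, u(6) = 18, u(7) = 17, u(8) = 9, u(9) = 11, u(10) = 27.
Since u(10) = u(0) = 27, the sequence is periodic with period 10.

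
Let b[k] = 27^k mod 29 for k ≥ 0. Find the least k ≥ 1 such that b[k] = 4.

b[0] = 1,  b[1] = 27,  b[2] = 4,  b[3] = 21,  b[4] = 16,  b[5] = 26,  b[6] = 6,  b[7] = 17,  b[8] = 24,  b[9] = 10,  b[10] = 9,  b[11] = 11,  b[12] = 7,  b[13] = 15,  b[14] = 28,  b[15] = 2,  b[16] = 25,  b[17] = 8,  b[18] = 13,  b[19] = 3,  b[20] = 23,  b[21] = 12,  b[22] = 5,  b[23] = 19,  b[24] = 20,  b[25] = 18,  b[26] = 22,  b[27] = 14,  b[28] = 1.
The sequence repeats with period 28.
The value 4 first appears (with k ≥ 1) at b[2].

2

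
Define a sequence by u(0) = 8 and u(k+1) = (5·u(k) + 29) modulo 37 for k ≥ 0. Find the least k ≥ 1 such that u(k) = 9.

Computing terms: u(0) = 8, u(1) = 32, u(2) = 4, u(3) = 12, u(4) = 15, u(5) = 30, u(6) = 31, u(7) = 36, u(8) = 24, u(9) = 1, u(10) = 34, u(11) = 14, u(12) = 25, u(13) = 6, u(14) = 22, u(15) = 28, u(16) = 21, u(17) = 23, u(18) = 33, u(19) = 9, u(20) = 0, u(21) = 29, u(22) = 26, u(23) = 11, u(24) = 10, u(25) = 5, u(26) = 17, u(27) = 3, u(28) = 7, u(29) = 27, u(30) = 16, u(31) = 35, u(32) = 19, u(33) = 13, u(34) = 20, u(35) = 18, u(36) = 8.
The sequence repeats with period 36.
The value 9 first appears (with k ≥ 1) at u(19).

19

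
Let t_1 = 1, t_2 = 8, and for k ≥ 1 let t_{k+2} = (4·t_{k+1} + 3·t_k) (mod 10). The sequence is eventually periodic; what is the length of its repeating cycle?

24

Computing terms: t_1 = 1, t_2 = 8, t_3 = 5, t_4 = 4, t_5 = 1, t_6 = 6, t_7 = 7, t_8 = 6, t_9 = 5, t_{10} = 8, t_{11} = 7, t_{12} = 2, t_{13} = 9, t_{14} = 2, t_{15} = 5, t_{16} = 6, t_{17} = 9, t_{18} = 4, t_{19} = 3, t_{20} = 4, t_{21} = 5, t_{22} = 2, t_{23} = 3, t_{24} = 8, t_{25} = 1, t_{26} = 8.
The sequence repeats with period 24.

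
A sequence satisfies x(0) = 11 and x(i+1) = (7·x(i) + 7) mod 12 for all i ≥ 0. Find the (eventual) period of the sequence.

Listing terms: x(0) = 11; x(1) = 0; x(2) = 7; x(3) = 8; x(4) = 3; x(5) = 4; x(6) = 11.
The sequence repeats with period 6.

6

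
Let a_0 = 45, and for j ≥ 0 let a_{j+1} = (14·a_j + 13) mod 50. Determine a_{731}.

a_0 = 45, a_1 = 43, a_2 = 15, a_3 = 23, a_4 = 35, a_5 = 3, a_6 = 5, a_7 = 33, a_8 = 25, a_9 = 13, a_{10} = 45.
Since a_{10} = a_0 = 45, the sequence is periodic with period 10.
So a_{731} = a_{0 + ((731-0) mod 10)} = a_1 = 43.

43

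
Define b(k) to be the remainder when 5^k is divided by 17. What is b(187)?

11

b(0) = 1, b(1) = 5, b(2) = 8, b(3) = 6, b(4) = 13, b(5) = 14, b(6) = 2, b(7) = 10, b(8) = 16, b(9) = 12, b(10) = 9, b(11) = 11, b(12) = 4, b(13) = 3, b(14) = 15, b(15) = 7, b(16) = 1.
The sequence repeats with period 16.
So b(187) = b(0 + ((187-0) mod 16)) = b(11) = 11.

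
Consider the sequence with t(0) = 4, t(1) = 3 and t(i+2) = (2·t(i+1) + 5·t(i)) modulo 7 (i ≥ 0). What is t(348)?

3

t(0) = 4; t(1) = 3; t(2) = 5; t(3) = 4; t(4) = 5; t(5) = 2; t(6) = 1; t(7) = 5; t(8) = 1; t(9) = 6; t(10) = 3; t(11) = 1; t(12) = 3; t(13) = 4; t(14) = 2; t(15) = 3; t(16) = 2; t(17) = 5; t(18) = 6; t(19) = 2; t(20) = 6; t(21) = 1; t(22) = 4; t(23) = 6; t(24) = 4; t(25) = 3.
The sequence repeats with period 24.
So t(348) = t(0 + ((348-0) mod 24)) = t(12) = 3.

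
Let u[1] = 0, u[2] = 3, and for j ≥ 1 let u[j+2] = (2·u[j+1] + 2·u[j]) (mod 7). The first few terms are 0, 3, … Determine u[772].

u[1] = 0,  u[2] = 3,  u[3] = 6,  u[4] = 4,  u[5] = 6,  u[6] = 6,  u[7] = 3,  u[8] = 4,  u[9] = 0,  u[10] = 1,  u[11] = 2,  u[12] = 6,  u[13] = 2,  u[14] = 2,  u[15] = 1,  u[16] = 6,  u[17] = 0,  u[18] = 5,  u[19] = 3,  u[20] = 2,  u[21] = 3,  u[22] = 3,  u[23] = 5,  u[24] = 2,  u[25] = 0,  u[26] = 4,  u[27] = 1,  u[28] = 3,  u[29] = 1,  u[30] = 1,  u[31] = 4,  u[32] = 3,  u[33] = 0,  u[34] = 6,  u[35] = 5,  u[36] = 1,  u[37] = 5,  u[38] = 5,  u[39] = 6,  u[40] = 1,  u[41] = 0,  u[42] = 2,  u[43] = 4,  u[44] = 5,  u[45] = 4,  u[46] = 4,  u[47] = 2,  u[48] = 5,  u[49] = 0,  u[50] = 3.
The sequence repeats with period 48.
So u[772] = u[1 + ((772-1) mod 48)] = u[4] = 4.

4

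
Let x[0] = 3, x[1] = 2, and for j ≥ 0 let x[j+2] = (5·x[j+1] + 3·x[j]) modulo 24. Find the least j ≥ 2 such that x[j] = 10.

x[0] = 3; x[1] = 2; x[2] = 19; x[3] = 5; x[4] = 10; x[5] = 17; x[6] = 19; x[7] = 2; x[8] = 19.
Since (x[7], x[8]) = (x[1], x[2]) = (2, 19) (two consecutive terms determine the rest), the sequence is eventually periodic: after a pre-period of length 1 it cycles with period 6.
The value 10 first appears (with j ≥ 2) at x[4].

4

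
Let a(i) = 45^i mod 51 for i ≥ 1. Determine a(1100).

30

a(1) = 45,  a(2) = 36,  a(3) = 39,  a(4) = 21,  a(5) = 27,  a(6) = 42,  a(7) = 3,  a(8) = 33,  a(9) = 6,  a(10) = 15,  a(11) = 12,  a(12) = 30,  a(13) = 24,  a(14) = 9,  a(15) = 48,  a(16) = 18,  a(17) = 45.
The sequence repeats with period 16.
So a(1100) = a(1 + ((1100-1) mod 16)) = a(12) = 30.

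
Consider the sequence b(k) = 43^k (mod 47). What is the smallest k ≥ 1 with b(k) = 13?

Computing terms: b(0) = 1; b(1) = 43; b(2) = 16; b(3) = 30; b(4) = 21; b(5) = 10; b(6) = 7; b(7) = 19; b(8) = 18; b(9) = 22; b(10) = 6; b(11) = 23; b(12) = 2; b(13) = 39; b(14) = 32; b(15) = 13; b(16) = 42; b(17) = 20; b(18) = 14; b(19) = 38; b(20) = 36; b(21) = 44; b(22) = 12; b(23) = 46; b(24) = 4; b(25) = 31; b(26) = 17; b(27) = 26; b(28) = 37; b(29) = 40; b(30) = 28; b(31) = 29; b(32) = 25; b(33) = 41; b(34) = 24; b(35) = 45; b(36) = 8; b(37) = 15; b(38) = 34; b(39) = 5; b(40) = 27; b(41) = 33; b(42) = 9; b(43) = 11; b(44) = 3; b(45) = 35; b(46) = 1.
The sequence repeats with period 46.
The value 13 first appears (with k ≥ 1) at b(15).

15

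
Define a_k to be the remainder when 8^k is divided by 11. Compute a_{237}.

Computing terms: a_1 = 8; a_2 = 9; a_3 = 6; a_4 = 4; a_5 = 10; a_6 = 3; a_7 = 2; a_8 = 5; a_9 = 7; a_{10} = 1; a_{11} = 8.
The sequence repeats with period 10.
So a_{237} = a_{1 + ((237-1) mod 10)} = a_7 = 2.

2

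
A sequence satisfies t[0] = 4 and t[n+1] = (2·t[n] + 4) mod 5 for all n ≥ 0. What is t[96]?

4

t[0] = 4; t[1] = 2; t[2] = 3; t[3] = 0; t[4] = 4.
Since t[4] = t[0] = 4, the sequence is periodic with period 4.
So t[96] = t[0 + ((96-0) mod 4)] = t[0] = 4.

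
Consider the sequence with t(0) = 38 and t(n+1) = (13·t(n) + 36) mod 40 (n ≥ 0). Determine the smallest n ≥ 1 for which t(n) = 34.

Computing terms: t(0) = 38,  t(1) = 10,  t(2) = 6,  t(3) = 34,  t(4) = 38.
Since t(4) = t(0) = 38, the sequence is periodic with period 4.
The value 34 first appears (with n ≥ 1) at t(3).

3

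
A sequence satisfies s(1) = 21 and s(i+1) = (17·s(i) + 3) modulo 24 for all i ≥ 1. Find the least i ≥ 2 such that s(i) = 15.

7

Computing terms: s(1) = 21; s(2) = 0; s(3) = 3; s(4) = 6; s(5) = 9; s(6) = 12; s(7) = 15; s(8) = 18; s(9) = 21.
Since s(9) = s(1) = 21, the sequence is periodic with period 8.
The value 15 first appears (with i ≥ 2) at s(7).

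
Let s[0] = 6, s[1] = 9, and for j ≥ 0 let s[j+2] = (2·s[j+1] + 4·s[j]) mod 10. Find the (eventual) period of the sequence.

We have s[0] = 6,  s[1] = 9,  s[2] = 2,  s[3] = 0,  s[4] = 8,  s[5] = 6,  s[6] = 4,  s[7] = 2,  s[8] = 0.
Since (s[7], s[8]) = (s[2], s[3]) = (2, 0) (two consecutive terms determine the rest), the sequence is eventually periodic: after a pre-period of length 2 it cycles with period 5.

5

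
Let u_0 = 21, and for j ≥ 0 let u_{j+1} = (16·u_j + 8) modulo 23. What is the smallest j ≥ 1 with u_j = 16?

Computing terms: u_0 = 21; u_1 = 22; u_2 = 15; u_3 = 18; u_4 = 20; u_5 = 6; u_6 = 12; u_7 = 16; u_8 = 11; u_9 = 0; u_{10} = 8; u_{11} = 21.
The sequence repeats with period 11.
The value 16 first appears (with j ≥ 1) at u_7.

7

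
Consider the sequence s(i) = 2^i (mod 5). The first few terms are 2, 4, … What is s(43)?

3

We have s(1) = 2; s(2) = 4; s(3) = 3; s(4) = 1; s(5) = 2.
The sequence repeats with period 4.
So s(43) = s(1 + ((43-1) mod 4)) = s(3) = 3.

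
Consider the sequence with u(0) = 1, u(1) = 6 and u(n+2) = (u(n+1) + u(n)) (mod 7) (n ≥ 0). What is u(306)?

Computing terms: u(0) = 1; u(1) = 6; u(2) = 0; u(3) = 6; u(4) = 6; u(5) = 5; u(6) = 4; u(7) = 2; u(8) = 6; u(9) = 1; u(10) = 0; u(11) = 1; u(12) = 1; u(13) = 2; u(14) = 3; u(15) = 5; u(16) = 1; u(17) = 6.
The sequence repeats with period 16.
So u(306) = u(0 + ((306-0) mod 16)) = u(2) = 0.

0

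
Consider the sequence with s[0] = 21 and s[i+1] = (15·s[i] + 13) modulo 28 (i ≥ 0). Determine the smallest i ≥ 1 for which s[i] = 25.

Listing terms: s[0] = 21, s[1] = 20, s[2] = 5, s[3] = 4, s[4] = 17, s[5] = 16, s[6] = 1, s[7] = 0, s[8] = 13, s[9] = 12, s[10] = 25, s[11] = 24, s[12] = 9, s[13] = 8, s[14] = 21.
Since s[14] = s[0] = 21, the sequence is periodic with period 14.
The value 25 first appears (with i ≥ 1) at s[10].

10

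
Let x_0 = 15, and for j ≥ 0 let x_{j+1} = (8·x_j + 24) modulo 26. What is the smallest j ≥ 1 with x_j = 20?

3

We have x_0 = 15, x_1 = 14, x_2 = 6, x_3 = 20, x_4 = 2, x_5 = 14.
Since x_5 = x_1 = 14, the sequence is eventually periodic: after a pre-period of length 1 it cycles with period 4.
The value 20 first appears (with j ≥ 1) at x_3.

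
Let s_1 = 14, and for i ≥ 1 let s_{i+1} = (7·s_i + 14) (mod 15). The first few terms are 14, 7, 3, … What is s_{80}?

10

s_1 = 14; s_2 = 7; s_3 = 3; s_4 = 5; s_5 = 4; s_6 = 12; s_7 = 8; s_8 = 10; s_9 = 9; s_{10} = 2; s_{11} = 13; s_{12} = 0; s_{13} = 14.
Since s_{13} = s_1 = 14, the sequence is periodic with period 12.
(80 - 1) mod 12 = 7, so s_{80} = s_8 = 10.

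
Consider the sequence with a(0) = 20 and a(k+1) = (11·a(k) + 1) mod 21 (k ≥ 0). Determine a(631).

11

a(0) = 20; a(1) = 11; a(2) = 17; a(3) = 20.
Since a(3) = a(0) = 20, the sequence is periodic with period 3.
(631 - 0) mod 3 = 1, so a(631) = a(1) = 11.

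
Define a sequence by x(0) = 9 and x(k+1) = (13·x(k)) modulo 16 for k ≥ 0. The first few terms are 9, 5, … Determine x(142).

x(0) = 9; x(1) = 5; x(2) = 1; x(3) = 13; x(4) = 9.
Since x(4) = x(0) = 9, the sequence is periodic with period 4.
So x(142) = x(0 + ((142-0) mod 4)) = x(2) = 1.

1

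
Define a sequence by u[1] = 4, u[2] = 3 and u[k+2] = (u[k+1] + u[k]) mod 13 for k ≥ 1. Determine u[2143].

9

We have u[1] = 4; u[2] = 3; u[3] = 7; u[4] = 10; u[5] = 4; u[6] = 1; u[7] = 5; u[8] = 6; u[9] = 11; u[10] = 4; u[11] = 2; u[12] = 6; u[13] = 8; u[14] = 1; u[15] = 9; u[16] = 10; u[17] = 6; u[18] = 3; u[19] = 9; u[20] = 12; u[21] = 8; u[22] = 7; u[23] = 2; u[24] = 9; u[25] = 11; u[26] = 7; u[27] = 5; u[28] = 12; u[29] = 4; u[30] = 3.
Since (u[29], u[30]) = (u[1], u[2]) = (4, 3) (two consecutive terms determine the rest), the sequence is periodic with period 28.
So u[2143] = u[1 + ((2143-1) mod 28)] = u[15] = 9.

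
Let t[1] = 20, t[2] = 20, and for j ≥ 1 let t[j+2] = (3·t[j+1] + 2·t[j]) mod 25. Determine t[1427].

Computing terms: t[1] = 20; t[2] = 20; t[3] = 0; t[4] = 15; t[5] = 20; t[6] = 15; t[7] = 10; t[8] = 10; t[9] = 0; t[10] = 20; t[11] = 10; t[12] = 20; t[13] = 5; t[14] = 5; t[15] = 0; t[16] = 10; t[17] = 5; t[18] = 10; t[19] = 15; t[20] = 15; t[21] = 0; t[22] = 5; t[23] = 15; t[24] = 5; t[25] = 20; t[26] = 20.
Since (t[25], t[26]) = (t[1], t[2]) = (20, 20) (two consecutive terms determine the rest), the sequence is periodic with period 24.
So t[1427] = t[1 + ((1427-1) mod 24)] = t[11] = 10.

10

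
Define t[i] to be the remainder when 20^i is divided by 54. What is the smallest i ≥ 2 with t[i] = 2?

13

We have t[1] = 20, t[2] = 22, t[3] = 8, t[4] = 52, t[5] = 14, t[6] = 10, t[7] = 38, t[8] = 4, t[9] = 26, t[10] = 34, t[11] = 32, t[12] = 46, t[13] = 2, t[14] = 40, t[15] = 44, t[16] = 16, t[17] = 50, t[18] = 28, t[19] = 20.
The sequence repeats with period 18.
The value 2 first appears (with i ≥ 2) at t[13].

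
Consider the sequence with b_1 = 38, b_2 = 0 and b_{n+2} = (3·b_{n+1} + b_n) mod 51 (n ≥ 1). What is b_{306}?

0

We have b_1 = 38,  b_2 = 0,  b_3 = 38,  b_4 = 12,  b_5 = 23,  b_6 = 30,  b_7 = 11,  b_8 = 12,  b_9 = 47,  b_{10} = 0,  b_{11} = 47,  b_{12} = 39,  b_{13} = 11,  b_{14} = 21,  b_{15} = 23,  b_{16} = 39,  b_{17} = 38,  b_{18} = 0.
Since (b_{17}, b_{18}) = (b_1, b_2) = (38, 0) (two consecutive terms determine the rest), the sequence is periodic with period 16.
(306 - 1) mod 16 = 1, so b_{306} = b_2 = 0.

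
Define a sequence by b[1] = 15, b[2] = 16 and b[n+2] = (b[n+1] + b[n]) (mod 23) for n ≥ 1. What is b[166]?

Listing terms: b[1] = 15,  b[2] = 16,  b[3] = 8,  b[4] = 1,  b[5] = 9,  b[6] = 10,  b[7] = 19,  b[8] = 6,  b[9] = 2,  b[10] = 8,  b[11] = 10,  b[12] = 18,  b[13] = 5,  b[14] = 0,  b[15] = 5,  b[16] = 5,  b[17] = 10,  b[18] = 15,  b[19] = 2,  b[20] = 17,  b[21] = 19,  b[22] = 13,  b[23] = 9,  b[24] = 22,  b[25] = 8,  b[26] = 7,  b[27] = 15,  b[28] = 22,  b[29] = 14,  b[30] = 13,  b[31] = 4,  b[32] = 17,  b[33] = 21,  b[34] = 15,  b[35] = 13,  b[36] = 5,  b[37] = 18,  b[38] = 0,  b[39] = 18,  b[40] = 18,  b[41] = 13,  b[42] = 8,  b[43] = 21,  b[44] = 6,  b[45] = 4,  b[46] = 10,  b[47] = 14,  b[48] = 1,  b[49] = 15,  b[50] = 16.
Since (b[49], b[50]) = (b[1], b[2]) = (15, 16) (two consecutive terms determine the rest), the sequence is periodic with period 48.
So b[166] = b[1 + ((166-1) mod 48)] = b[22] = 13.

13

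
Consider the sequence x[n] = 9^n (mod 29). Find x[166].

x[0] = 1, x[1] = 9, x[2] = 23, x[3] = 4, x[4] = 7, x[5] = 5, x[6] = 16, x[7] = 28, x[8] = 20, x[9] = 6, x[10] = 25, x[11] = 22, x[12] = 24, x[13] = 13, x[14] = 1.
The sequence repeats with period 14.
So x[166] = x[0 + ((166-0) mod 14)] = x[12] = 24.

24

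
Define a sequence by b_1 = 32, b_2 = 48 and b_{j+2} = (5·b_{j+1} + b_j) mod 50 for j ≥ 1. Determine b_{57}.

2

Computing terms: b_1 = 32; b_2 = 48; b_3 = 22; b_4 = 8; b_5 = 12; b_6 = 18; b_7 = 2; b_8 = 28; b_9 = 42; b_{10} = 38; b_{11} = 32; b_{12} = 48.
Since (b_{11}, b_{12}) = (b_1, b_2) = (32, 48) (two consecutive terms determine the rest), the sequence is periodic with period 10.
So b_{57} = b_{1 + ((57-1) mod 10)} = b_7 = 2.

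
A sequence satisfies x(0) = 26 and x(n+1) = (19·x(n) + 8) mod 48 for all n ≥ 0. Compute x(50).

Listing terms: x(0) = 26,  x(1) = 22,  x(2) = 42,  x(3) = 38,  x(4) = 10,  x(5) = 6,  x(6) = 26.
Since x(6) = x(0) = 26, the sequence is periodic with period 6.
(50 - 0) mod 6 = 2, so x(50) = x(2) = 42.

42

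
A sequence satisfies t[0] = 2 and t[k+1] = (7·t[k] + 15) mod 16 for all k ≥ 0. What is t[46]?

Listing terms: t[0] = 2,  t[1] = 13,  t[2] = 10,  t[3] = 5,  t[4] = 2.
The sequence repeats with period 4.
(46 - 0) mod 4 = 2, so t[46] = t[2] = 10.

10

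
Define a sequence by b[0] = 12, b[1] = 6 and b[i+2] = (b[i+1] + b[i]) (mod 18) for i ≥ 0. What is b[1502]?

0

Listing terms: b[0] = 12,  b[1] = 6,  b[2] = 0,  b[3] = 6,  b[4] = 6,  b[5] = 12,  b[6] = 0,  b[7] = 12,  b[8] = 12,  b[9] = 6.
The sequence repeats with period 8.
So b[1502] = b[0 + ((1502-0) mod 8)] = b[6] = 0.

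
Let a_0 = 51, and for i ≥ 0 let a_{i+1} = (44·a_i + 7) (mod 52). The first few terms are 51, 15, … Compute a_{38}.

43

Listing terms: a_0 = 51,  a_1 = 15,  a_2 = 43,  a_3 = 27,  a_4 = 51.
Since a_4 = a_0 = 51, the sequence is periodic with period 4.
So a_{38} = a_{0 + ((38-0) mod 4)} = a_2 = 43.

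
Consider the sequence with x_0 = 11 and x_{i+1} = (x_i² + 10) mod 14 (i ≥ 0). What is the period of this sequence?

3

Listing terms: x_0 = 11,  x_1 = 5,  x_2 = 7,  x_3 = 3,  x_4 = 5.
Since x_4 = x_1 = 5, the sequence is eventually periodic: after a pre-period of length 1 it cycles with period 3.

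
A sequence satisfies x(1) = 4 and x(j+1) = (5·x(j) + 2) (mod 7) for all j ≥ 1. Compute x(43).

4

x(1) = 4; x(2) = 1; x(3) = 0; x(4) = 2; x(5) = 5; x(6) = 6; x(7) = 4.
Since x(7) = x(1) = 4, the sequence is periodic with period 6.
(43 - 1) mod 6 = 0, so x(43) = x(1) = 4.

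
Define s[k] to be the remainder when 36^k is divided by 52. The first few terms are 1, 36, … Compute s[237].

12

s[0] = 1, s[1] = 36, s[2] = 48, s[3] = 12, s[4] = 16, s[5] = 4, s[6] = 40, s[7] = 36.
Since s[7] = s[1] = 36, the sequence is eventually periodic: after a pre-period of length 1 it cycles with period 6.
For k ≥ 1, s[k] depends only on (k - 1) mod 6. (237 - 1) mod 6 = 2, so s[237] = s[3] = 12.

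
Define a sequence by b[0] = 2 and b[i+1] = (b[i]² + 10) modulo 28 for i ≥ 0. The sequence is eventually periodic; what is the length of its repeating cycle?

Computing terms: b[0] = 2; b[1] = 14; b[2] = 10; b[3] = 26; b[4] = 14.
Since b[4] = b[1] = 14, the sequence is eventually periodic: after a pre-period of length 1 it cycles with period 3.

3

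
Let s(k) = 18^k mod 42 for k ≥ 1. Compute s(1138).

Computing terms: s(1) = 18, s(2) = 30, s(3) = 36, s(4) = 18.
The sequence repeats with period 3.
(1138 - 1) mod 3 = 0, so s(1138) = s(1) = 18.

18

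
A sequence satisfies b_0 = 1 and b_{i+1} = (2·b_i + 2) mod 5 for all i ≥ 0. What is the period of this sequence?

b_0 = 1, b_1 = 4, b_2 = 0, b_3 = 2, b_4 = 1.
The sequence repeats with period 4.

4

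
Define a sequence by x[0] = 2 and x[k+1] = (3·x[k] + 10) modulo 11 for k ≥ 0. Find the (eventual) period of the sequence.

Listing terms: x[0] = 2, x[1] = 5, x[2] = 3, x[3] = 8, x[4] = 1, x[5] = 2.
Since x[5] = x[0] = 2, the sequence is periodic with period 5.

5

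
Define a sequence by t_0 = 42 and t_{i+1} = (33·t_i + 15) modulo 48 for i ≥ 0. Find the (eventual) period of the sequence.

Computing terms: t_0 = 42,  t_1 = 9,  t_2 = 24,  t_3 = 39,  t_4 = 6,  t_5 = 21,  t_6 = 36,  t_7 = 3,  t_8 = 18,  t_9 = 33,  t_{10} = 0,  t_{11} = 15,  t_{12} = 30,  t_{13} = 45,  t_{14} = 12,  t_{15} = 27,  t_{16} = 42.
The sequence repeats with period 16.

16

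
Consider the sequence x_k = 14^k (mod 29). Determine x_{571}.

8

x_0 = 1,  x_1 = 14,  x_2 = 22,  x_3 = 18,  x_4 = 20,  x_5 = 19,  x_6 = 5,  x_7 = 12,  x_8 = 23,  x_9 = 3,  x_{10} = 13,  x_{11} = 8,  x_{12} = 25,  x_{13} = 2,  x_{14} = 28,  x_{15} = 15,  x_{16} = 7,  x_{17} = 11,  x_{18} = 9,  x_{19} = 10,  x_{20} = 24,  x_{21} = 17,  x_{22} = 6,  x_{23} = 26,  x_{24} = 16,  x_{25} = 21,  x_{26} = 4,  x_{27} = 27,  x_{28} = 1.
The sequence repeats with period 28.
(571 - 0) mod 28 = 11, so x_{571} = x_{11} = 8.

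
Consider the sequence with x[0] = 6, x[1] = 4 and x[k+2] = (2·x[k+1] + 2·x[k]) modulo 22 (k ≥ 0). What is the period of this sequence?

10

Listing terms: x[0] = 6, x[1] = 4, x[2] = 20, x[3] = 4, x[4] = 4, x[5] = 16, x[6] = 18, x[7] = 2, x[8] = 18, x[9] = 18, x[10] = 6, x[11] = 4.
The sequence repeats with period 10.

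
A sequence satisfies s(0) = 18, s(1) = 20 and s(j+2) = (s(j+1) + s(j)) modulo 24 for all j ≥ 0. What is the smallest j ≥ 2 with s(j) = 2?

9

Computing terms: s(0) = 18, s(1) = 20, s(2) = 14, s(3) = 10, s(4) = 0, s(5) = 10, s(6) = 10, s(7) = 20, s(8) = 6, s(9) = 2, s(10) = 8, s(11) = 10, s(12) = 18, s(13) = 4, s(14) = 22, s(15) = 2, s(16) = 0, s(17) = 2, s(18) = 2, s(19) = 4, s(20) = 6, s(21) = 10, s(22) = 16, s(23) = 2, s(24) = 18, s(25) = 20.
Since (s(24), s(25)) = (s(0), s(1)) = (18, 20) (two consecutive terms determine the rest), the sequence is periodic with period 24.
The value 2 first appears (with j ≥ 2) at s(9).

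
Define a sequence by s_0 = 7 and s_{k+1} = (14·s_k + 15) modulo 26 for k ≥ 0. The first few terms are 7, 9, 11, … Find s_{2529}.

We have s_0 = 7; s_1 = 9; s_2 = 11; s_3 = 13; s_4 = 15; s_5 = 17; s_6 = 19; s_7 = 21; s_8 = 23; s_9 = 25; s_{10} = 1; s_{11} = 3; s_{12} = 5; s_{13} = 7.
The sequence repeats with period 13.
So s_{2529} = s_{0 + ((2529-0) mod 13)} = s_7 = 21.

21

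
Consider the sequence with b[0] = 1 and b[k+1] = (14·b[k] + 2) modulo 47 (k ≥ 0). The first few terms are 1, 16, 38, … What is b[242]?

Listing terms: b[0] = 1, b[1] = 16, b[2] = 38, b[3] = 17, b[4] = 5, b[5] = 25, b[6] = 23, b[7] = 42, b[8] = 26, b[9] = 37, b[10] = 3, b[11] = 44, b[12] = 7, b[13] = 6, b[14] = 39, b[15] = 31, b[16] = 13, b[17] = 43, b[18] = 40, b[19] = 45, b[20] = 21, b[21] = 14, b[22] = 10, b[23] = 1.
Since b[23] = b[0] = 1, the sequence is periodic with period 23.
(242 - 0) mod 23 = 12, so b[242] = b[12] = 7.

7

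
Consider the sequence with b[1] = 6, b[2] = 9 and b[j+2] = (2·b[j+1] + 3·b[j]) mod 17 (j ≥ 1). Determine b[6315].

11

b[1] = 6, b[2] = 9, b[3] = 2, b[4] = 14, b[5] = 0, b[6] = 8, b[7] = 16, b[8] = 5, b[9] = 7, b[10] = 12, b[11] = 11, b[12] = 7, b[13] = 13, b[14] = 13, b[15] = 14, b[16] = 16, b[17] = 6, b[18] = 9.
Since (b[17], b[18]) = (b[1], b[2]) = (6, 9) (two consecutive terms determine the rest), the sequence is periodic with period 16.
So b[6315] = b[1 + ((6315-1) mod 16)] = b[11] = 11.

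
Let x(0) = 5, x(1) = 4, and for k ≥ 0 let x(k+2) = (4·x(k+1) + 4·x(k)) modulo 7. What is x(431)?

3

Computing terms: x(0) = 5, x(1) = 4, x(2) = 1, x(3) = 6, x(4) = 0, x(5) = 3, x(6) = 5, x(7) = 4.
Since (x(6), x(7)) = (x(0), x(1)) = (5, 4) (two consecutive terms determine the rest), the sequence is periodic with period 6.
(431 - 0) mod 6 = 5, so x(431) = x(5) = 3.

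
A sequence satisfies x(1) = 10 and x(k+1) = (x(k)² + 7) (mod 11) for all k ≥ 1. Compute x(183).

5

Computing terms: x(1) = 10; x(2) = 8; x(3) = 5; x(4) = 10.
The sequence repeats with period 3.
(183 - 1) mod 3 = 2, so x(183) = x(3) = 5.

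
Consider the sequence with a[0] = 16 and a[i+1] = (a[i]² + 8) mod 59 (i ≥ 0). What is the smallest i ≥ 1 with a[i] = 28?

Listing terms: a[0] = 16, a[1] = 28, a[2] = 25, a[3] = 43, a[4] = 28.
Since a[4] = a[1] = 28, the sequence is eventually periodic: after a pre-period of length 1 it cycles with period 3.
The value 28 first appears (with i ≥ 1) at a[1].

1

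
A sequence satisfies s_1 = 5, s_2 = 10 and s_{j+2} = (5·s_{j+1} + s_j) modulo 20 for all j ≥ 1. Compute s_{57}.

15

Computing terms: s_1 = 5, s_2 = 10, s_3 = 15, s_4 = 5, s_5 = 0, s_6 = 5, s_7 = 5, s_8 = 10.
Since (s_7, s_8) = (s_1, s_2) = (5, 10) (two consecutive terms determine the rest), the sequence is periodic with period 6.
So s_{57} = s_{1 + ((57-1) mod 6)} = s_3 = 15.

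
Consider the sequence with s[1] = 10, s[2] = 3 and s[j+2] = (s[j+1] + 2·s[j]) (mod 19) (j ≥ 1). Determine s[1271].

Listing terms: s[1] = 10,  s[2] = 3,  s[3] = 4,  s[4] = 10,  s[5] = 18,  s[6] = 0,  s[7] = 17,  s[8] = 17,  s[9] = 13,  s[10] = 9,  s[11] = 16,  s[12] = 15,  s[13] = 9,  s[14] = 1,  s[15] = 0,  s[16] = 2,  s[17] = 2,  s[18] = 6,  s[19] = 10,  s[20] = 3.
The sequence repeats with period 18.
(1271 - 1) mod 18 = 10, so s[1271] = s[11] = 16.

16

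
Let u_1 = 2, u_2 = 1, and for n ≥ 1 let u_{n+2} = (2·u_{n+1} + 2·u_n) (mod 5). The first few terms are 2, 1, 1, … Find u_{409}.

2

We have u_1 = 2,  u_2 = 1,  u_3 = 1,  u_4 = 4,  u_5 = 0,  u_6 = 3,  u_7 = 1,  u_8 = 3,  u_9 = 3,  u_{10} = 2,  u_{11} = 0,  u_{12} = 4,  u_{13} = 3,  u_{14} = 4,  u_{15} = 4,  u_{16} = 1,  u_{17} = 0,  u_{18} = 2,  u_{19} = 4,  u_{20} = 2,  u_{21} = 2,  u_{22} = 3,  u_{23} = 0,  u_{24} = 1,  u_{25} = 2,  u_{26} = 1.
The sequence repeats with period 24.
So u_{409} = u_{1 + ((409-1) mod 24)} = u_1 = 2.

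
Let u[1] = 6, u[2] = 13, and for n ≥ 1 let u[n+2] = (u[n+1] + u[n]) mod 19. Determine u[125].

18

Computing terms: u[1] = 6,  u[2] = 13,  u[3] = 0,  u[4] = 13,  u[5] = 13,  u[6] = 7,  u[7] = 1,  u[8] = 8,  u[9] = 9,  u[10] = 17,  u[11] = 7,  u[12] = 5,  u[13] = 12,  u[14] = 17,  u[15] = 10,  u[16] = 8,  u[17] = 18,  u[18] = 7,  u[19] = 6,  u[20] = 13.
The sequence repeats with period 18.
So u[125] = u[1 + ((125-1) mod 18)] = u[17] = 18.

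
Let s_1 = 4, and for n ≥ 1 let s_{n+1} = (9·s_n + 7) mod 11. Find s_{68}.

9

Listing terms: s_1 = 4, s_2 = 10, s_3 = 9, s_4 = 0, s_5 = 7, s_6 = 4.
The sequence repeats with period 5.
(68 - 1) mod 5 = 2, so s_{68} = s_3 = 9.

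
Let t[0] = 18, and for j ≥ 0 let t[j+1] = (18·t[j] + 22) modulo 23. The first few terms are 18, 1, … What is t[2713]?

t[0] = 18,  t[1] = 1,  t[2] = 17,  t[3] = 6,  t[4] = 15,  t[5] = 16,  t[6] = 11,  t[7] = 13,  t[8] = 3,  t[9] = 7,  t[10] = 10,  t[11] = 18.
The sequence repeats with period 11.
(2713 - 0) mod 11 = 7, so t[2713] = t[7] = 13.

13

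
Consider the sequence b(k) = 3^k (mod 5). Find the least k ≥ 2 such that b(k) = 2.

Listing terms: b(1) = 3; b(2) = 4; b(3) = 2; b(4) = 1; b(5) = 3.
The sequence repeats with period 4.
The value 2 first appears (with k ≥ 2) at b(3).

3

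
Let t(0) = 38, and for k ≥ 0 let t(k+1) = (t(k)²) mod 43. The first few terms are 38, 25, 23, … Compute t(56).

23

Computing terms: t(0) = 38, t(1) = 25, t(2) = 23, t(3) = 13, t(4) = 40, t(5) = 9, t(6) = 38.
Since t(6) = t(0) = 38, the sequence is periodic with period 6.
So t(56) = t(0 + ((56-0) mod 6)) = t(2) = 23.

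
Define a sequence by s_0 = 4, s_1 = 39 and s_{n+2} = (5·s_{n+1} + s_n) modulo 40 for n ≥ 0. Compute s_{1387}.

Listing terms: s_0 = 4; s_1 = 39; s_2 = 39; s_3 = 34; s_4 = 9; s_5 = 39; s_6 = 4; s_7 = 19; s_8 = 19; s_9 = 34; s_{10} = 29; s_{11} = 19; s_{12} = 4; s_{13} = 39.
Since (s_{12}, s_{13}) = (s_0, s_1) = (4, 39) (two consecutive terms determine the rest), the sequence is periodic with period 12.
(1387 - 0) mod 12 = 7, so s_{1387} = s_7 = 19.

19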